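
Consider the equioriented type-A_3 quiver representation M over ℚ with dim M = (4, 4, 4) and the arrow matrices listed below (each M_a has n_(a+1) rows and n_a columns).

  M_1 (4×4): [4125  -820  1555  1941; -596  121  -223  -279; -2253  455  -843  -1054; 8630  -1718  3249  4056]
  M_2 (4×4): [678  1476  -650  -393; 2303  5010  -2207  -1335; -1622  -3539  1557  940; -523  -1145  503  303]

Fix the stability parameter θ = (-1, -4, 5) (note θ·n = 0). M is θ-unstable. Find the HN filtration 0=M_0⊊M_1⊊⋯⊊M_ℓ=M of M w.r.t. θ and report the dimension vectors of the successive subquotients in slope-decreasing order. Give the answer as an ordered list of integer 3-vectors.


Interval decomposition of M: I[1,3]^4.
HN type (ℓ=2): μ^(1)=5; μ^(2)=-5/2

((0, 0, 4); (4, 4, 0))


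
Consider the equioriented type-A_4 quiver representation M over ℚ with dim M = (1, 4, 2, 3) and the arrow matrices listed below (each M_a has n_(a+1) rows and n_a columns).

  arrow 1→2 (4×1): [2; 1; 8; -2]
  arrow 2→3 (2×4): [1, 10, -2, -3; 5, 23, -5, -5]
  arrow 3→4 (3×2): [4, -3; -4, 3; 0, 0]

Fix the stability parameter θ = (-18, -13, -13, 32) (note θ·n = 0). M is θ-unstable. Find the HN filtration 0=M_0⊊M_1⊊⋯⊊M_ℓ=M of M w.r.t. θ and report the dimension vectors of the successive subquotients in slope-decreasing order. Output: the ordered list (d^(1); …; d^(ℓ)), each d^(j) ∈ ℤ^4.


Via rank(M_{q-1}∘⋯∘M_p): M ≅ I[1,4], I[2,2]^2, I[2,3], I[4,4]^2.
μ_θ-semistable layers: μ^(1)=32; μ^(2)=-13; μ^(3)=-18

((0, 0, 0, 3); (0, 4, 2, 0); (1, 0, 0, 0))


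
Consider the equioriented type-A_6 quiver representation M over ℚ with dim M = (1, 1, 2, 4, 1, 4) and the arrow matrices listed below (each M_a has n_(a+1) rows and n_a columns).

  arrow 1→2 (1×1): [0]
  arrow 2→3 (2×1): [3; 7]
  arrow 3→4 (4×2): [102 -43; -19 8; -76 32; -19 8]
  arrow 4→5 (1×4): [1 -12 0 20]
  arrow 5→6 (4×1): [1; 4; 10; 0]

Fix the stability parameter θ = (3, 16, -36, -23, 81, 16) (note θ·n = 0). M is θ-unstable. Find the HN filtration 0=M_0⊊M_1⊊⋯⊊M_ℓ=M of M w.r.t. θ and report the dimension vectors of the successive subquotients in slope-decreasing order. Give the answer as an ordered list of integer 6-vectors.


Interval decomposition of M: I[1,1], I[2,6], I[3,4], I[4,4]^2, I[6,6]^3.
HN type (ℓ=6): μ^(1)=97/2; μ^(2)=16; μ^(3)=3; μ^(4)=-43/3; μ^(5)=-23; μ^(6)=-36

((0, 0, 0, 0, 1, 1); (0, 0, 0, 0, 0, 3); (1, 0, 0, 0, 0, 0); (0, 1, 1, 1, 0, 0); (0, 0, 0, 3, 0, 0); (0, 0, 1, 0, 0, 0))


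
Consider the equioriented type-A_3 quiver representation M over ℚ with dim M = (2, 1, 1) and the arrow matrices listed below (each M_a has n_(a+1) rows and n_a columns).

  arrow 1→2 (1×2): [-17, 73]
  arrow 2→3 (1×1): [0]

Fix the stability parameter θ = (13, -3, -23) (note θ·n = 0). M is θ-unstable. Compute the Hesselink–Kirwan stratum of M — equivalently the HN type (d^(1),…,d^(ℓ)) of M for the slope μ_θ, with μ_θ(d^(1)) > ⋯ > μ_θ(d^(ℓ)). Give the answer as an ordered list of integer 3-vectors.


Via rank(M_{q-1}∘⋯∘M_p): M ≅ I[1,1], I[1,2], I[3,3].
μ_θ-semistable layers: μ^(1)=13; μ^(2)=5; μ^(3)=-23

((1, 0, 0); (1, 1, 0); (0, 0, 1))


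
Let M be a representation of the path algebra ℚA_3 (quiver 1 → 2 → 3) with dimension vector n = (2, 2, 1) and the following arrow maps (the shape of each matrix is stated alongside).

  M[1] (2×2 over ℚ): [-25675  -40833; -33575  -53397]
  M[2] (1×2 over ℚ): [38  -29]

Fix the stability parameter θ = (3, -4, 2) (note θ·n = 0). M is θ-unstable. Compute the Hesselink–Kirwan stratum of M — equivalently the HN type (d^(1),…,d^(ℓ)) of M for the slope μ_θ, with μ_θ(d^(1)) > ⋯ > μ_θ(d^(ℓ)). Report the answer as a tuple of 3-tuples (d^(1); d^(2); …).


Via rank(M_{q-1}∘⋯∘M_p): M ≅ I[1,1], I[1,3], I[2,2].
μ_θ-semistable layers: μ^(1)=3; μ^(2)=2; μ^(3)=-1/2; μ^(4)=-4

((1, 0, 0); (0, 0, 1); (1, 1, 0); (0, 1, 0))


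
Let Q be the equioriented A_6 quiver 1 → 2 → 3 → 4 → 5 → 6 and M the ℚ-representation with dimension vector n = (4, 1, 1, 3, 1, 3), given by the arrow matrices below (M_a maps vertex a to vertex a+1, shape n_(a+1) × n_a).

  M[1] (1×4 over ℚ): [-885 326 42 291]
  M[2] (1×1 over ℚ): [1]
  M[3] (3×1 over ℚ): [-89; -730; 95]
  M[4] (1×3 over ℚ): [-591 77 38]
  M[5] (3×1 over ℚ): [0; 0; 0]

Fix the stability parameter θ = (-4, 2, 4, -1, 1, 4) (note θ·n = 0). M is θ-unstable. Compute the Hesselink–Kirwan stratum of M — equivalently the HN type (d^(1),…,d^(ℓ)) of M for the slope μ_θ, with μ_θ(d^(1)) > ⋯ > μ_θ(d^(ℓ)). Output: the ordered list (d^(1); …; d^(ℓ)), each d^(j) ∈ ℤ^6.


Via rank(M_{q-1}∘⋯∘M_p): M ≅ I[1,1]^3, I[1,5], I[4,4]^2, I[6,6]^3.
μ_θ-semistable layers: μ^(1)=4; μ^(2)=3/2; μ^(3)=-1; μ^(4)=-4

((0, 0, 0, 0, 0, 3); (0, 1, 1, 1, 1, 0); (0, 0, 0, 2, 0, 0); (4, 0, 0, 0, 0, 0))


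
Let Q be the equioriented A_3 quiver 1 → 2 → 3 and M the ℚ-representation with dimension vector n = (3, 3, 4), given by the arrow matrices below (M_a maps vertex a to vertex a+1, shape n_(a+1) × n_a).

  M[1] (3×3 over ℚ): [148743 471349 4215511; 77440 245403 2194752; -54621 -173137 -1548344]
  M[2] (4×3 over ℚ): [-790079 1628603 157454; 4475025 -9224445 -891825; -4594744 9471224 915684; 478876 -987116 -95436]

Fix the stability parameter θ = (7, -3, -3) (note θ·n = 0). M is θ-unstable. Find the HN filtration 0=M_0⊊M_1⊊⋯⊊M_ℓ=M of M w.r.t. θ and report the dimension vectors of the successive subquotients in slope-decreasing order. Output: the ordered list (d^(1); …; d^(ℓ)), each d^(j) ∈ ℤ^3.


Interval decomposition of M: I[1,2], I[1,3]^2, I[3,3]^2.
HN type (ℓ=3): μ^(1)=2; μ^(2)=1/3; μ^(3)=-3

((1, 1, 0); (2, 2, 2); (0, 0, 2))


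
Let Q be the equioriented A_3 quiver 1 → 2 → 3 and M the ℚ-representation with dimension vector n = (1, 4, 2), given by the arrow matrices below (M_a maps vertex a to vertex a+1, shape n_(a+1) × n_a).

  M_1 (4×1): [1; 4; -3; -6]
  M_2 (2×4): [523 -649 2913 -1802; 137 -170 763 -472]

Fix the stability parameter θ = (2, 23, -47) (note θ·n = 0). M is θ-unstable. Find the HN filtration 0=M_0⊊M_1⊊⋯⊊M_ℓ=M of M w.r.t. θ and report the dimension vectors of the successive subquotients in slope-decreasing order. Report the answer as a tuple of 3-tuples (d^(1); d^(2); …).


Interval decomposition of M: I[1,2], I[2,2], I[2,3]^2.
HN type (ℓ=3): μ^(1)=23; μ^(2)=2; μ^(3)=-12

((0, 2, 0); (1, 0, 0); (0, 2, 2))


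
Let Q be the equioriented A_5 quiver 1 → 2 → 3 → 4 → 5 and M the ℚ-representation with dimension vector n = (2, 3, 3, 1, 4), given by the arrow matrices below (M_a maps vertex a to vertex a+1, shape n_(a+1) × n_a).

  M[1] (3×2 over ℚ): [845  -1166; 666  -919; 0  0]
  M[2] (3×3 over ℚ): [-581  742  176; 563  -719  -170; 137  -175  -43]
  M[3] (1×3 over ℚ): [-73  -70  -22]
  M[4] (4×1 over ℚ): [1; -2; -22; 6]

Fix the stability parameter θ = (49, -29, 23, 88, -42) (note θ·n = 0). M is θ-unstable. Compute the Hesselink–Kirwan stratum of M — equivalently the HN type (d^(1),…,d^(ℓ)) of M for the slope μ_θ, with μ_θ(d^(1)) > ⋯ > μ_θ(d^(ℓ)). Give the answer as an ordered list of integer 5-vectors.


Via rank(M_{q-1}∘⋯∘M_p): M ≅ I[1,3], I[1,5], I[2,3], I[5,5]^3.
μ_θ-semistable layers: μ^(1)=23; μ^(2)=10; μ^(3)=-29; μ^(4)=-42

((0, 0, 3, 1, 1); (2, 2, 0, 0, 0); (0, 1, 0, 0, 0); (0, 0, 0, 0, 3))


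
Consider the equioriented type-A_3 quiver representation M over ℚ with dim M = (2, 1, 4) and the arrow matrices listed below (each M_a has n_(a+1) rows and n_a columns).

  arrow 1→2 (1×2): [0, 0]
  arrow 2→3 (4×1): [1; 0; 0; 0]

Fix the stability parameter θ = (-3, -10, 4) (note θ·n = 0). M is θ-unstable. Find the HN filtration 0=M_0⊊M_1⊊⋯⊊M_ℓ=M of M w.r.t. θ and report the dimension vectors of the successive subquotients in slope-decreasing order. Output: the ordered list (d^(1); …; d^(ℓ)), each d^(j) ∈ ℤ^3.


Barcode: M ≅ I[1,1]^2, I[2,3], I[3,3]^3. HN layers by μ_θ (3 steps, strictly decreasing):
  μ^(1)=4; μ^(2)=-3; μ^(3)=-10

((0, 0, 4); (2, 0, 0); (0, 1, 0))


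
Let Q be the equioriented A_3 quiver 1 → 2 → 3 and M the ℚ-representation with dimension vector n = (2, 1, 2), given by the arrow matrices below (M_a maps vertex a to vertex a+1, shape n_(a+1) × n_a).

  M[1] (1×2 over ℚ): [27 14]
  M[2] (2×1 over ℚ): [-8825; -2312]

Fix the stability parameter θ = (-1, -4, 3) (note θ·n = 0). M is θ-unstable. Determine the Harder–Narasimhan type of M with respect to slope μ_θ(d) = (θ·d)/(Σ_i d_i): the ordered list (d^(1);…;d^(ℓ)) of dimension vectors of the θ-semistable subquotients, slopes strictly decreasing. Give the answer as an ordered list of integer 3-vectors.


Via rank(M_{q-1}∘⋯∘M_p): M ≅ I[1,1], I[1,3], I[3,3].
μ_θ-semistable layers: μ^(1)=3; μ^(2)=-1; μ^(3)=-5/2

((0, 0, 2); (1, 0, 0); (1, 1, 0))


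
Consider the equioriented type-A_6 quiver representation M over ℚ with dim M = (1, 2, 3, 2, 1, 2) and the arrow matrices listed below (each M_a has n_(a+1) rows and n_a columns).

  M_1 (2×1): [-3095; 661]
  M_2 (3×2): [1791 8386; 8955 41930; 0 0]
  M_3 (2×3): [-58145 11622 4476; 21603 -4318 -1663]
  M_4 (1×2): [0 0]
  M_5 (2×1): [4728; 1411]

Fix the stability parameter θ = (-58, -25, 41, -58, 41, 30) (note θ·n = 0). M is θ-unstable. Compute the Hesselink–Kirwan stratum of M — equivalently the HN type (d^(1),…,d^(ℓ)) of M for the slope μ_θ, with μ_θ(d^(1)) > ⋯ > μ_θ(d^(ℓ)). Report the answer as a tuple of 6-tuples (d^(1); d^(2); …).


Interval decomposition of M: I[1,4], I[2,2], I[3,3], I[3,4], I[5,6], I[6,6].
HN type (ℓ=6): μ^(1)=41; μ^(2)=71/2; μ^(3)=30; μ^(4)=-17/2; μ^(5)=-25; μ^(6)=-58

((0, 0, 1, 0, 0, 0); (0, 0, 0, 0, 1, 1); (0, 0, 0, 0, 0, 1); (0, 0, 2, 2, 0, 0); (0, 2, 0, 0, 0, 0); (1, 0, 0, 0, 0, 0))


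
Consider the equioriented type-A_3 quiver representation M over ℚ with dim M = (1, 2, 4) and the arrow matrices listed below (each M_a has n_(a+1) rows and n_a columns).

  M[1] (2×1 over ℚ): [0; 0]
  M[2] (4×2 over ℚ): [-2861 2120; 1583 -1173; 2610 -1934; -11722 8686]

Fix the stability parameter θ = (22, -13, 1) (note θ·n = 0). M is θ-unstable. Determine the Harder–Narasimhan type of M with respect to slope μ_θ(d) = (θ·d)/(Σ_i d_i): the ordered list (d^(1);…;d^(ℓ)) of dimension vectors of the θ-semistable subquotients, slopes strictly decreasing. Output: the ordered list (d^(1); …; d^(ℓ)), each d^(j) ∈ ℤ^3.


Interval decomposition of M: I[1,1], I[2,3]^2, I[3,3]^2.
HN type (ℓ=3): μ^(1)=22; μ^(2)=1; μ^(3)=-13

((1, 0, 0); (0, 0, 4); (0, 2, 0))


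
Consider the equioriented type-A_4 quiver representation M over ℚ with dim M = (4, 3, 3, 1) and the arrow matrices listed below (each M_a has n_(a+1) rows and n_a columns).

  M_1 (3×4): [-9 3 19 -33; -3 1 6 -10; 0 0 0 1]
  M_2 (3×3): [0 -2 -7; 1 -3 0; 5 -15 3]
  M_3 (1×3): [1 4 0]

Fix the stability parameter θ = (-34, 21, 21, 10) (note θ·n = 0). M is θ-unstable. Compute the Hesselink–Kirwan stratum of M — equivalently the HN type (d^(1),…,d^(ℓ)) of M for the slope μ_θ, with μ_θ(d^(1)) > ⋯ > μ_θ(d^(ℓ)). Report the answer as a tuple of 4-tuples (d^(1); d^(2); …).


Interval decomposition of M: I[1,1], I[1,3]^2, I[1,4].
HN type (ℓ=3): μ^(1)=21; μ^(2)=52/3; μ^(3)=-34

((0, 2, 2, 0); (0, 1, 1, 1); (4, 0, 0, 0))


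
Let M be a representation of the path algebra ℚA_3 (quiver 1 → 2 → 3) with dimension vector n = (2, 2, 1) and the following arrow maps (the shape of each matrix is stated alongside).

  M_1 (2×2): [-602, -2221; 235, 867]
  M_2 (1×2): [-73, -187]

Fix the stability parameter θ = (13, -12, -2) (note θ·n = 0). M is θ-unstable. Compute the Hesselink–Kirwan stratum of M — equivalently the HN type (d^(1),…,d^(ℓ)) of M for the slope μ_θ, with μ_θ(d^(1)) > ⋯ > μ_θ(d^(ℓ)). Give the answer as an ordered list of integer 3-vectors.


Barcode: M ≅ I[1,2], I[1,3]. HN layers by μ_θ (2 steps, strictly decreasing):
  μ^(1)=1/2; μ^(2)=-1/3

((1, 1, 0); (1, 1, 1))


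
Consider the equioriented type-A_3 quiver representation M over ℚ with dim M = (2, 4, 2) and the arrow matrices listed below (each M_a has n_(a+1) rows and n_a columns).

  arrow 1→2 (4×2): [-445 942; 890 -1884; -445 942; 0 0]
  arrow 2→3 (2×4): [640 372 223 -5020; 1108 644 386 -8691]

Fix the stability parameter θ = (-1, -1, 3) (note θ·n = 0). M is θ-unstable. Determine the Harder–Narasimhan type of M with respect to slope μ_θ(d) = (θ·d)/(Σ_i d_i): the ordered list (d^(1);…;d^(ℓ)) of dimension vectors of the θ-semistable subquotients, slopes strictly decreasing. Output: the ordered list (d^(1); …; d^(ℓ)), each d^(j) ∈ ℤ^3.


Via rank(M_{q-1}∘⋯∘M_p): M ≅ I[1,1], I[1,3], I[2,2]^2, I[2,3].
μ_θ-semistable layers: μ^(1)=3; μ^(2)=-1

((0, 0, 2); (2, 4, 0))


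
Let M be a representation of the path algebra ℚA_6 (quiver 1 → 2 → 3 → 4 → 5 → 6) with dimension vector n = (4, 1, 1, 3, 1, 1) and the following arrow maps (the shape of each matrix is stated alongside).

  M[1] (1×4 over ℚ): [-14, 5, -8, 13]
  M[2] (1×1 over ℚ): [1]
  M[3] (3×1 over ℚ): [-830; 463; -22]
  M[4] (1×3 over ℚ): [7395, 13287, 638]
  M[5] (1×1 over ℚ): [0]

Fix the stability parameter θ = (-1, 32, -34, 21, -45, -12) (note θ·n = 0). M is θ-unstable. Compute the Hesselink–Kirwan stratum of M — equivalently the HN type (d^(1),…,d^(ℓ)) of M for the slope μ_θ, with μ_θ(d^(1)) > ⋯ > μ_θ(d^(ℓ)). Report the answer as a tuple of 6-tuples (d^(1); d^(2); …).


Barcode: M ≅ I[1,1]^3, I[1,5], I[4,4]^2, I[6,6]. HN layers by μ_θ (4 steps, strictly decreasing):
  μ^(1)=21; μ^(2)=-1; μ^(3)=-27/5; μ^(4)=-12

((0, 0, 0, 2, 0, 0); (3, 0, 0, 0, 0, 0); (1, 1, 1, 1, 1, 0); (0, 0, 0, 0, 0, 1))


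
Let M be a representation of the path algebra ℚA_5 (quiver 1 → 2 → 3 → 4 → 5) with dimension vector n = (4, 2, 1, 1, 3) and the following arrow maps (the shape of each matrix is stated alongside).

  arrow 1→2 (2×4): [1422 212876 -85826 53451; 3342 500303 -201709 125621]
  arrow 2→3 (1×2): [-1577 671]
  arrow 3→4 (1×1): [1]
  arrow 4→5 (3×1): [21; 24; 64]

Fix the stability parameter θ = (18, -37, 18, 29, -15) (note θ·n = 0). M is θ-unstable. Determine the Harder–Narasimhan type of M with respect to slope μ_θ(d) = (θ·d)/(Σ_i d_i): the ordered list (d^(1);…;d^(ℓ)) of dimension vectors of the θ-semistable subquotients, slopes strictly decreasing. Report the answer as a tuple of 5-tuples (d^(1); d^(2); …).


Via rank(M_{q-1}∘⋯∘M_p): M ≅ I[1,1]^2, I[1,2], I[1,5], I[5,5]^2.
μ_θ-semistable layers: μ^(1)=18; μ^(2)=32/3; μ^(3)=-19/2; μ^(4)=-15

((2, 0, 0, 0, 0); (0, 0, 1, 1, 1); (2, 2, 0, 0, 0); (0, 0, 0, 0, 2))


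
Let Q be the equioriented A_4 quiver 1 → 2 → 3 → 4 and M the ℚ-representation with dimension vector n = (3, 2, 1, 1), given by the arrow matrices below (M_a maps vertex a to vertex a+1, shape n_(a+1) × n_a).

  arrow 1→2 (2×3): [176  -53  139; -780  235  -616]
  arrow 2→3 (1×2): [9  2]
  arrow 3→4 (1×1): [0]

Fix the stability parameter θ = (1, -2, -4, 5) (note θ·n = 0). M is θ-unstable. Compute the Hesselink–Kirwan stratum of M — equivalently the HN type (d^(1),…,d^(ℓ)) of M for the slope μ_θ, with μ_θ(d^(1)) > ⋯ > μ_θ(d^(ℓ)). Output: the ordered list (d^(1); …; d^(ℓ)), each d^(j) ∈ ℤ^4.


Via rank(M_{q-1}∘⋯∘M_p): M ≅ I[1,1], I[1,2], I[1,3], I[4,4].
μ_θ-semistable layers: μ^(1)=5; μ^(2)=1; μ^(3)=-1/2; μ^(4)=-5/3

((0, 0, 0, 1); (1, 0, 0, 0); (1, 1, 0, 0); (1, 1, 1, 0))


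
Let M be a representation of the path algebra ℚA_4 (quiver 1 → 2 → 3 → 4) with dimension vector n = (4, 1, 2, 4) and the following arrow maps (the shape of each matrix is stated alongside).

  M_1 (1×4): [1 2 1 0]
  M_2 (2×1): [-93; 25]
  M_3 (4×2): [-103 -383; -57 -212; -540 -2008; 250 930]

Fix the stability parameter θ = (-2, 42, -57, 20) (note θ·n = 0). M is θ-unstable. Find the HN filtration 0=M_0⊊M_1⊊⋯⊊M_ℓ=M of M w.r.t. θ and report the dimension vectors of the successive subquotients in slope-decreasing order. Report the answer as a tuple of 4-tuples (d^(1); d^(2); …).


Barcode: M ≅ I[1,1]^3, I[1,4], I[3,4], I[4,4]^2. HN layers by μ_θ (4 steps, strictly decreasing):
  μ^(1)=20; μ^(2)=-2; μ^(3)=-17/3; μ^(4)=-57

((0, 0, 0, 4); (3, 0, 0, 0); (1, 1, 1, 0); (0, 0, 1, 0))


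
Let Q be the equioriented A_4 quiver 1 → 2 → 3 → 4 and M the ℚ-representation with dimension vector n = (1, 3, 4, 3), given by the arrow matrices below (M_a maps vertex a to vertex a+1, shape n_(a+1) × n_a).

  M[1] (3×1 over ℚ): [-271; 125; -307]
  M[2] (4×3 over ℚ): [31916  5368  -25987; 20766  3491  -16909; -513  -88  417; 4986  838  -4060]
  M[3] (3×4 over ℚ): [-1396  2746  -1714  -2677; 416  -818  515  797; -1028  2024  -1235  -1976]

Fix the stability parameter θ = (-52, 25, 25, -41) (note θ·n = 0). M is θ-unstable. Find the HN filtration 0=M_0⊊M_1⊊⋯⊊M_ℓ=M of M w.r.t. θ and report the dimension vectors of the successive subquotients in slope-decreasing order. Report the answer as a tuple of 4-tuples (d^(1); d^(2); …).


Interval decomposition of M: I[1,3], I[2,3], I[2,4], I[3,4], I[4,4].
HN type (ℓ=5): μ^(1)=25; μ^(2)=3; μ^(3)=-8; μ^(4)=-41; μ^(5)=-52

((0, 2, 2, 0); (0, 1, 1, 1); (0, 0, 1, 1); (0, 0, 0, 1); (1, 0, 0, 0))


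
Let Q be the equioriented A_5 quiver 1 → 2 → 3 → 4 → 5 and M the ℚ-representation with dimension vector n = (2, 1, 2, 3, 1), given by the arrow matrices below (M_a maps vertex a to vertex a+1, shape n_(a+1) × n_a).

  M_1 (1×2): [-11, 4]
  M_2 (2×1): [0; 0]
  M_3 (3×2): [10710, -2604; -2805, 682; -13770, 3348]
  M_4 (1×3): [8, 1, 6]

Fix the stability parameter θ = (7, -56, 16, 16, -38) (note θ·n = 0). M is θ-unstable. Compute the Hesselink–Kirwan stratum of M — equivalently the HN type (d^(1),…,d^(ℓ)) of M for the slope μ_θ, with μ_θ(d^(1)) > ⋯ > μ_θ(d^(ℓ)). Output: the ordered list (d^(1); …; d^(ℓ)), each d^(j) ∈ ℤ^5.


Barcode: M ≅ I[1,1], I[1,2], I[3,3], I[3,5], I[4,4]^2. HN layers by μ_θ (4 steps, strictly decreasing):
  μ^(1)=16; μ^(2)=7; μ^(3)=-2; μ^(4)=-49/2

((0, 0, 1, 2, 0); (1, 0, 0, 0, 0); (0, 0, 1, 1, 1); (1, 1, 0, 0, 0))


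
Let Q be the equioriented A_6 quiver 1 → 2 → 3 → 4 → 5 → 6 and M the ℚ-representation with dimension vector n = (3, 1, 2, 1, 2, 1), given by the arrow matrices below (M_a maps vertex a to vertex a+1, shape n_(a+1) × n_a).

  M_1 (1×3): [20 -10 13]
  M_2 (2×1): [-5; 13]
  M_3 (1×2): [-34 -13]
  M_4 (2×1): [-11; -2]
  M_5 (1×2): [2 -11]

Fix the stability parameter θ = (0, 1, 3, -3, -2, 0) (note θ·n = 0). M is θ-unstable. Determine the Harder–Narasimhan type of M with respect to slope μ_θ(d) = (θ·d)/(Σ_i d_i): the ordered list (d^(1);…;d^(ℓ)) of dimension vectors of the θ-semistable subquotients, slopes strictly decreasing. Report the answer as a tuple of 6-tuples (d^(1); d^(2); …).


Barcode: M ≅ I[1,1]^2, I[1,5], I[3,3], I[5,6]. HN layers by μ_θ (4 steps, strictly decreasing):
  μ^(1)=3; μ^(2)=0; μ^(3)=-1/5; μ^(4)=-2

((0, 0, 1, 0, 0, 0); (2, 0, 0, 0, 0, 1); (1, 1, 1, 1, 1, 0); (0, 0, 0, 0, 1, 0))


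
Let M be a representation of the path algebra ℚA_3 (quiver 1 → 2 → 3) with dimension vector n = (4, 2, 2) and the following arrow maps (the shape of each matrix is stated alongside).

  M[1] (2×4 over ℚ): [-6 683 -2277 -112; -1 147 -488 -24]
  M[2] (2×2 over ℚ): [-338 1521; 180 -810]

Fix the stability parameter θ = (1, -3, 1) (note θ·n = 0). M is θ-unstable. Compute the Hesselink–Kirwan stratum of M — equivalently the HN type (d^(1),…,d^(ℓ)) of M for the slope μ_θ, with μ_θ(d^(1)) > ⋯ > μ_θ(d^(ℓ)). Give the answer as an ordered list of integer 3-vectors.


Via rank(M_{q-1}∘⋯∘M_p): M ≅ I[1,1]^2, I[1,2], I[1,3], I[3,3].
μ_θ-semistable layers: μ^(1)=1; μ^(2)=-1

((2, 0, 2); (2, 2, 0))


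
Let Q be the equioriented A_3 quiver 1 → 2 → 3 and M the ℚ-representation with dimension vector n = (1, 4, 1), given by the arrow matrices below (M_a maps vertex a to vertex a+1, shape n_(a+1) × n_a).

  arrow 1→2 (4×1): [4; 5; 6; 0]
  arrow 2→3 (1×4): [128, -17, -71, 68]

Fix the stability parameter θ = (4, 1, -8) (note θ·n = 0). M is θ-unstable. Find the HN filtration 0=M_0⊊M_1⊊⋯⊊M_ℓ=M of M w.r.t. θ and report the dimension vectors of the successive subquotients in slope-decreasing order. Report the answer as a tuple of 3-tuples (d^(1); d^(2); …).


Via rank(M_{q-1}∘⋯∘M_p): M ≅ I[1,3], I[2,2]^3.
μ_θ-semistable layers: μ^(1)=1; μ^(2)=-1

((0, 3, 0); (1, 1, 1))


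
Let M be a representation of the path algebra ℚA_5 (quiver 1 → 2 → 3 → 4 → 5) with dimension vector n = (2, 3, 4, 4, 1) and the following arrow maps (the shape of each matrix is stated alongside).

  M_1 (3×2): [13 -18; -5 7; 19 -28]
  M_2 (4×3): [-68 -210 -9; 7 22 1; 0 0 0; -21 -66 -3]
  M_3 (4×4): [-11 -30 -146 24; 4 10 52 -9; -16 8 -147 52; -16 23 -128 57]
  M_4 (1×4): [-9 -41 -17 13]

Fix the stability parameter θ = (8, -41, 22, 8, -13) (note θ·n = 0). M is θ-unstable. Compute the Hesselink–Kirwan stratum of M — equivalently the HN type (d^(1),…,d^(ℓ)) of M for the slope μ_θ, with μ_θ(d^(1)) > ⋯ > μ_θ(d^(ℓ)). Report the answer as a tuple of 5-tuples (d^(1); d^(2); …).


Interval decomposition of M: I[1,2], I[1,5], I[2,4], I[3,4]^2.
HN type (ℓ=4): μ^(1)=15; μ^(2)=17/3; μ^(3)=-33/2; μ^(4)=-41

((0, 0, 3, 3, 0); (0, 0, 1, 1, 1); (2, 2, 0, 0, 0); (0, 1, 0, 0, 0))


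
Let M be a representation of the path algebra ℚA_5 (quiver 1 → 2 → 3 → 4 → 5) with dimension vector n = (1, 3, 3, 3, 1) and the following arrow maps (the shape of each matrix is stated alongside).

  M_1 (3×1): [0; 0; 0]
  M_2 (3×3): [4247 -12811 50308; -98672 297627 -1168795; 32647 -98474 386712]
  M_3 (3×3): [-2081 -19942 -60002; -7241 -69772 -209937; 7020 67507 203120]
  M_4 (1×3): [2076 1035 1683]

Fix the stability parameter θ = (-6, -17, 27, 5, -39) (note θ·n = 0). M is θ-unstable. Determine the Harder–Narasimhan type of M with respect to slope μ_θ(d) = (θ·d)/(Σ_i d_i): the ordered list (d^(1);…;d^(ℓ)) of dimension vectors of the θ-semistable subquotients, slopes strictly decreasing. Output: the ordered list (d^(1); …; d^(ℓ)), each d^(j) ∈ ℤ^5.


Via rank(M_{q-1}∘⋯∘M_p): M ≅ I[1,1], I[2,4]^2, I[2,5].
μ_θ-semistable layers: μ^(1)=16; μ^(2)=-7/3; μ^(3)=-6; μ^(4)=-17

((0, 0, 2, 2, 0); (0, 0, 1, 1, 1); (1, 0, 0, 0, 0); (0, 3, 0, 0, 0))


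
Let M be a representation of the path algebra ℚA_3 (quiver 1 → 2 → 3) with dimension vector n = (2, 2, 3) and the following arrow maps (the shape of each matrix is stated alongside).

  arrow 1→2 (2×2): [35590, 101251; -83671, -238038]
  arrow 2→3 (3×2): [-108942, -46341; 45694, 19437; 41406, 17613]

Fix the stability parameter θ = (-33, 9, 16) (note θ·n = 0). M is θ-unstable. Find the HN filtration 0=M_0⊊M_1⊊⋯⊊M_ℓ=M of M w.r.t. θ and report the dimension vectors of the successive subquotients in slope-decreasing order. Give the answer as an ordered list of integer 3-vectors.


Interval decomposition of M: I[1,2], I[1,3], I[3,3]^2.
HN type (ℓ=3): μ^(1)=16; μ^(2)=9; μ^(3)=-33

((0, 0, 3); (0, 2, 0); (2, 0, 0))


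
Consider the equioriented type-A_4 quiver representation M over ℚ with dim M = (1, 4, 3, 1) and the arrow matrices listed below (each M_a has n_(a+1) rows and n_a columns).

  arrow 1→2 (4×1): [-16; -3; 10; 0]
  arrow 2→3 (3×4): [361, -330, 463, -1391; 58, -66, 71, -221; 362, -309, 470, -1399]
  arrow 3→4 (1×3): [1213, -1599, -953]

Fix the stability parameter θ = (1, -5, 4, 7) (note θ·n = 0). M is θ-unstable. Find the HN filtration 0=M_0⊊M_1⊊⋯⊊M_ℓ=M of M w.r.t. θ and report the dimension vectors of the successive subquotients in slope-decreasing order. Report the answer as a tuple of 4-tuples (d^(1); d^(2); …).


Interval decomposition of M: I[1,4], I[2,2], I[2,3]^2.
HN type (ℓ=4): μ^(1)=7; μ^(2)=4; μ^(3)=-2; μ^(4)=-5

((0, 0, 0, 1); (0, 0, 3, 0); (1, 1, 0, 0); (0, 3, 0, 0))


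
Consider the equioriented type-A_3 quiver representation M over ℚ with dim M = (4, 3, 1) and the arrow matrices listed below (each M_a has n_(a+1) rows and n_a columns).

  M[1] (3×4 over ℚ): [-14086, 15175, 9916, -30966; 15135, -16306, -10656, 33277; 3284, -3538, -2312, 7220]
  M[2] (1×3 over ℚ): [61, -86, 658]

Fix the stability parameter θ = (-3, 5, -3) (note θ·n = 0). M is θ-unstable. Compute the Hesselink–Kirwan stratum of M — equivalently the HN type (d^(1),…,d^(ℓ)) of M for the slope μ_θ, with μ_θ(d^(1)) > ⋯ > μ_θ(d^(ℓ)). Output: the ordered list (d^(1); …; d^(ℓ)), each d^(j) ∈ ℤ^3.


Interval decomposition of M: I[1,1]^2, I[1,2], I[1,3], I[2,2].
HN type (ℓ=3): μ^(1)=5; μ^(2)=1; μ^(3)=-3

((0, 2, 0); (0, 1, 1); (4, 0, 0))


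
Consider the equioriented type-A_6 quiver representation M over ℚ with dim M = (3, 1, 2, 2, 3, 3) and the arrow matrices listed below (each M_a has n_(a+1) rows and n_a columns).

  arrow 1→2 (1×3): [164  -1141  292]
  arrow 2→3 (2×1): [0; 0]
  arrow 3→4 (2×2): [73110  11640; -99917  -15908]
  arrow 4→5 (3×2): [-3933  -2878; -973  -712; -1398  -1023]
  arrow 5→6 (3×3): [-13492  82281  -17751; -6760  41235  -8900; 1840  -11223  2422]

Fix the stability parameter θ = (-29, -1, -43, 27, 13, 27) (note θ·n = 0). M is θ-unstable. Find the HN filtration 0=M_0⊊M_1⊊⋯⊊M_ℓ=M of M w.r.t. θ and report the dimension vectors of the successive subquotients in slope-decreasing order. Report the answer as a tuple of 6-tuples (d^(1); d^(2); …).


Interval decomposition of M: I[1,1]^2, I[1,2], I[3,3], I[3,6], I[4,6], I[5,5], I[6,6].
HN type (ℓ=6): μ^(1)=27; μ^(2)=20; μ^(3)=13; μ^(4)=-1; μ^(5)=-29; μ^(6)=-43

((0, 0, 0, 0, 0, 3); (0, 0, 0, 2, 2, 0); (0, 0, 0, 0, 1, 0); (0, 1, 0, 0, 0, 0); (3, 0, 0, 0, 0, 0); (0, 0, 2, 0, 0, 0))


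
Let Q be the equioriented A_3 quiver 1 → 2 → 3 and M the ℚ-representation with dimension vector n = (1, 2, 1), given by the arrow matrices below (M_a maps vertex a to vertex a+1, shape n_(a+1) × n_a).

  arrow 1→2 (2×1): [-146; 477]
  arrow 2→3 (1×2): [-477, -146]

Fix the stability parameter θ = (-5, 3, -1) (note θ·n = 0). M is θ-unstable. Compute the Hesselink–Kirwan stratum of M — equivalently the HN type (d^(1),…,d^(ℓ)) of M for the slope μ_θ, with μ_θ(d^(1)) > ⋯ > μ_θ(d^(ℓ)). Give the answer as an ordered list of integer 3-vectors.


Interval decomposition of M: I[1,2], I[2,3].
HN type (ℓ=3): μ^(1)=3; μ^(2)=1; μ^(3)=-5

((0, 1, 0); (0, 1, 1); (1, 0, 0))


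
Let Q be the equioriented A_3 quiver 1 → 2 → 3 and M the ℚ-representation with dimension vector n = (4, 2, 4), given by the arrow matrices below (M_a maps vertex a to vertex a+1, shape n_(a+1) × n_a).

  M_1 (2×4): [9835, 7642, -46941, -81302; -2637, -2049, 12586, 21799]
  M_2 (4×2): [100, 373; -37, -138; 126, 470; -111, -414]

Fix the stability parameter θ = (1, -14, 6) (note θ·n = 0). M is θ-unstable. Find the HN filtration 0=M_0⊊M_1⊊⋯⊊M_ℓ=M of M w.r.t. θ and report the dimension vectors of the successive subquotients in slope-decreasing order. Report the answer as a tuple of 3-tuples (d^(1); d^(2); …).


Via rank(M_{q-1}∘⋯∘M_p): M ≅ I[1,1]^2, I[1,3]^2, I[3,3]^2.
μ_θ-semistable layers: μ^(1)=6; μ^(2)=1; μ^(3)=-13/2

((0, 0, 4); (2, 0, 0); (2, 2, 0))


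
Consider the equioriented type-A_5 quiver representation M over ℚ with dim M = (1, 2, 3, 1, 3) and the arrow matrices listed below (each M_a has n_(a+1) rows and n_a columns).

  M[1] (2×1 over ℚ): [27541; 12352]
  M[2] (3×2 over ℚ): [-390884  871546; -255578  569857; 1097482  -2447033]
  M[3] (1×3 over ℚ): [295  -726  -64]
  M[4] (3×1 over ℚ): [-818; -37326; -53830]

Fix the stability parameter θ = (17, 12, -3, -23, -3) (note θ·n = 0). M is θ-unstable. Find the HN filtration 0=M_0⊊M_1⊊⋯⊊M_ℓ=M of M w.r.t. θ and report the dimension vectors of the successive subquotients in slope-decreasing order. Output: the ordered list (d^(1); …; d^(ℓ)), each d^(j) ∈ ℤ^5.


Via rank(M_{q-1}∘⋯∘M_p): M ≅ I[1,3], I[2,2], I[3,3], I[3,5], I[5,5]^2.
μ_θ-semistable layers: μ^(1)=12; μ^(2)=26/3; μ^(3)=-3; μ^(4)=-13

((0, 1, 0, 0, 0); (1, 1, 1, 0, 0); (0, 0, 1, 0, 3); (0, 0, 1, 1, 0))


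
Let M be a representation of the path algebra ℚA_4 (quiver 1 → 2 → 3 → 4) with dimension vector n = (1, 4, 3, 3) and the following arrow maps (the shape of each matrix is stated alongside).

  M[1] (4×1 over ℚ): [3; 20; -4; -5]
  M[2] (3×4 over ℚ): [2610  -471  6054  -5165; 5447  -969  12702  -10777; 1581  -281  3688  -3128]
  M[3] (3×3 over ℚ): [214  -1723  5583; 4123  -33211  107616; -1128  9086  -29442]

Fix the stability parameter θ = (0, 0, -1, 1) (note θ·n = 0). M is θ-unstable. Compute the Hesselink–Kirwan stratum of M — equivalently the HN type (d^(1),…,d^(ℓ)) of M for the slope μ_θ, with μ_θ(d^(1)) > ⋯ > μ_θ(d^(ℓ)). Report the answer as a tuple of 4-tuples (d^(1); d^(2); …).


Barcode: M ≅ I[1,4], I[2,2], I[2,3], I[2,4], I[4,4]. HN layers by μ_θ (4 steps, strictly decreasing):
  μ^(1)=1; μ^(2)=0; μ^(3)=-1/3; μ^(4)=-1/2

((0, 0, 0, 3); (0, 1, 0, 0); (1, 1, 1, 0); (0, 2, 2, 0))


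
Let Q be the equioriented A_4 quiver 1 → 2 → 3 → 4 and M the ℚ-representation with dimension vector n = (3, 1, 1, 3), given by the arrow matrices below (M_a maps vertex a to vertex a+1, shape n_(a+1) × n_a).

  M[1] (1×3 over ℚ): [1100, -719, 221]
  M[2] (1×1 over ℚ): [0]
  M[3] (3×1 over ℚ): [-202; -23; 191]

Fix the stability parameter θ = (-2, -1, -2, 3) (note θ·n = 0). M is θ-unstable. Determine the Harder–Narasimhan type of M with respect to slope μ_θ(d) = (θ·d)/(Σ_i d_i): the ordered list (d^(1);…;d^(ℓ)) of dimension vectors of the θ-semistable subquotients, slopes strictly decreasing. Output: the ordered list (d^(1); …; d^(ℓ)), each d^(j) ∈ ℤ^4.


Barcode: M ≅ I[1,1]^2, I[1,2], I[3,4], I[4,4]^2. HN layers by μ_θ (3 steps, strictly decreasing):
  μ^(1)=3; μ^(2)=-1; μ^(3)=-2

((0, 0, 0, 3); (0, 1, 0, 0); (3, 0, 1, 0))


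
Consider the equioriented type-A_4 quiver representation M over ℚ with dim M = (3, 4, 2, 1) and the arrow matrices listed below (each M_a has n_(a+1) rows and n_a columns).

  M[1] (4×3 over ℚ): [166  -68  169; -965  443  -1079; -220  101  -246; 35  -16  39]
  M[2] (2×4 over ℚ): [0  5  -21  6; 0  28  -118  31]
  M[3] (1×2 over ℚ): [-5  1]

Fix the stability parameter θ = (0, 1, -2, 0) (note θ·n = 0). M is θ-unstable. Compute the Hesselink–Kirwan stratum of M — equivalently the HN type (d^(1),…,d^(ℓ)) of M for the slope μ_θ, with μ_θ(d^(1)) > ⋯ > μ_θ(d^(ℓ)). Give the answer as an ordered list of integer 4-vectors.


Via rank(M_{q-1}∘⋯∘M_p): M ≅ I[1,2]^2, I[1,3], I[2,4].
μ_θ-semistable layers: μ^(1)=1; μ^(2)=0; μ^(3)=-1/3; μ^(4)=-1/2

((0, 2, 0, 0); (2, 0, 0, 1); (1, 1, 1, 0); (0, 1, 1, 0))


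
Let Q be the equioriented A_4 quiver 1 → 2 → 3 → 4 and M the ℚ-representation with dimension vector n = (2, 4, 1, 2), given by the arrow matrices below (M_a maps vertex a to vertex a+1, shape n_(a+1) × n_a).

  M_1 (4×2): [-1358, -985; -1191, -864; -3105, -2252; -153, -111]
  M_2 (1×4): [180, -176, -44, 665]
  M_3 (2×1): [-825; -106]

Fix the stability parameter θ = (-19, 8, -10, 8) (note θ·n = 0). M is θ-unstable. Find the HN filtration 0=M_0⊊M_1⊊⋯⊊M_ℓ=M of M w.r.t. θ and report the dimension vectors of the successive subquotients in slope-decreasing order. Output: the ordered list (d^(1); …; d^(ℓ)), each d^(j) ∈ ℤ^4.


Via rank(M_{q-1}∘⋯∘M_p): M ≅ I[1,2], I[1,4], I[2,2]^2, I[4,4].
μ_θ-semistable layers: μ^(1)=8; μ^(2)=-1; μ^(3)=-19

((0, 3, 0, 2); (0, 1, 1, 0); (2, 0, 0, 0))


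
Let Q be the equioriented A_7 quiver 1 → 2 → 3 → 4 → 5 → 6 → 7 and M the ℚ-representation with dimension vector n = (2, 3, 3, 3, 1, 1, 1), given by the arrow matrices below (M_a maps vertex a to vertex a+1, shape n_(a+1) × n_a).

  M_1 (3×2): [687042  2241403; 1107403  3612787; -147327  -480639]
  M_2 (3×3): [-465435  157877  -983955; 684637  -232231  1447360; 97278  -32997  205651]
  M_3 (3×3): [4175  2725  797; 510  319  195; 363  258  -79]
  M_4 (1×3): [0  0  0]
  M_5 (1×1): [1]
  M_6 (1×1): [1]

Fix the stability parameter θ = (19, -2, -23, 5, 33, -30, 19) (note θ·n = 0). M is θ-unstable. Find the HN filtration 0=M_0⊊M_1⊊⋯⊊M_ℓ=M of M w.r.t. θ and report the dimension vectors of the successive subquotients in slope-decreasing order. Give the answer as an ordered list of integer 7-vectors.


Barcode: M ≅ I[1,4]^2, I[2,4], I[5,7]. HN layers by μ_θ (5 steps, strictly decreasing):
  μ^(1)=19; μ^(2)=5; μ^(3)=3/2; μ^(4)=-2; μ^(5)=-25/2

((0, 0, 0, 0, 0, 0, 1); (0, 0, 0, 3, 0, 0, 0); (0, 0, 0, 0, 1, 1, 0); (2, 2, 2, 0, 0, 0, 0); (0, 1, 1, 0, 0, 0, 0))


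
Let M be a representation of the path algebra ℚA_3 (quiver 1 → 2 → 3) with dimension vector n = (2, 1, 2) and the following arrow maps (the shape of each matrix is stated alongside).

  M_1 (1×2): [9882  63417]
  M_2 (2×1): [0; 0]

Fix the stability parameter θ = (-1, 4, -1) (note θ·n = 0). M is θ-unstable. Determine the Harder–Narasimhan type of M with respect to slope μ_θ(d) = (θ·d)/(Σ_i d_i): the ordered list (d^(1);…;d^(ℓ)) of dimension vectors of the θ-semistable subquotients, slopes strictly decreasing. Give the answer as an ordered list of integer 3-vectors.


Barcode: M ≅ I[1,1], I[1,2], I[3,3]^2. HN layers by μ_θ (2 steps, strictly decreasing):
  μ^(1)=4; μ^(2)=-1

((0, 1, 0); (2, 0, 2))


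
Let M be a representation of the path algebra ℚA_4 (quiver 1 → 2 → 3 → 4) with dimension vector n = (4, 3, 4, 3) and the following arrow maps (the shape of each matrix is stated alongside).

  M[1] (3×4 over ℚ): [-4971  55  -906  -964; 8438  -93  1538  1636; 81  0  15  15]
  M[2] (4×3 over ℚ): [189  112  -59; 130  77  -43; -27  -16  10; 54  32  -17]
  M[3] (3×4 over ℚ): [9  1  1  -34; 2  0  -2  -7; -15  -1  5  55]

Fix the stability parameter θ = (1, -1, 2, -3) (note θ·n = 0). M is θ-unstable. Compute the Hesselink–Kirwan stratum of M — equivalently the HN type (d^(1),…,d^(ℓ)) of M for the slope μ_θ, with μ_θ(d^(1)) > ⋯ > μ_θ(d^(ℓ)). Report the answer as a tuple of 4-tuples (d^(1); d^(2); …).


Interval decomposition of M: I[1,1], I[1,3], I[1,4]^2, I[3,3], I[4,4].
HN type (ℓ=5): μ^(1)=2; μ^(2)=1; μ^(3)=0; μ^(4)=-1/4; μ^(5)=-3

((0, 0, 2, 0); (1, 0, 0, 0); (1, 1, 0, 0); (2, 2, 2, 2); (0, 0, 0, 1))


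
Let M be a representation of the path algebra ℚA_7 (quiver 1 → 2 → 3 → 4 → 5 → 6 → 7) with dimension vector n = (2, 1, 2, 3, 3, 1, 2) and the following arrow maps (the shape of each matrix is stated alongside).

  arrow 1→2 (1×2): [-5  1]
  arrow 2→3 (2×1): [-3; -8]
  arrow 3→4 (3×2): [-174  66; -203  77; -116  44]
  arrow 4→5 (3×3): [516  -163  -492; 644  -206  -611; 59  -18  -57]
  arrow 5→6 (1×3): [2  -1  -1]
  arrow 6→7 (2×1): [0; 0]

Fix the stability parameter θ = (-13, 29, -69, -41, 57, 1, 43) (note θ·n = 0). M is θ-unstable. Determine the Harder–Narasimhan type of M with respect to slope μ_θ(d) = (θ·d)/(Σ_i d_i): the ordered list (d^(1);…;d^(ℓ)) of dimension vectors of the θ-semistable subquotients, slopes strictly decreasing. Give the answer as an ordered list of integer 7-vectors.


Interval decomposition of M: I[1,1], I[1,6], I[3,3], I[4,5]^2, I[7,7]^2.
HN type (ℓ=7): μ^(1)=57; μ^(2)=43; μ^(3)=29; μ^(4)=-13; μ^(5)=-47/2; μ^(6)=-41; μ^(7)=-69

((0, 0, 0, 0, 2, 0, 0); (0, 0, 0, 0, 0, 0, 2); (0, 0, 0, 0, 1, 1, 0); (1, 0, 0, 0, 0, 0, 0); (1, 1, 1, 1, 0, 0, 0); (0, 0, 0, 2, 0, 0, 0); (0, 0, 1, 0, 0, 0, 0))


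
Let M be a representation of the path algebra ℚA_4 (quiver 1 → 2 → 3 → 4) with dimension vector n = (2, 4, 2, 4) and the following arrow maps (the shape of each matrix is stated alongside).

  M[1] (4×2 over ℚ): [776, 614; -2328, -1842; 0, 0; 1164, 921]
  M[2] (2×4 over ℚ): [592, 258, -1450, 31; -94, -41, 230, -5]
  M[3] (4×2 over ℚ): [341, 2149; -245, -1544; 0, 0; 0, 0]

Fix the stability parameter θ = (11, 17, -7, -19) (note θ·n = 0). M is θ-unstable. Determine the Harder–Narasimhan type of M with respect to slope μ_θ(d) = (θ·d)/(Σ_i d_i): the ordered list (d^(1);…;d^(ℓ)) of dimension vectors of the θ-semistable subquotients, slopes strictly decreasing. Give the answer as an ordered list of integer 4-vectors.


Via rank(M_{q-1}∘⋯∘M_p): M ≅ I[1,1], I[1,4], I[2,2]^2, I[2,4], I[4,4]^2.
μ_θ-semistable layers: μ^(1)=17; μ^(2)=11; μ^(3)=1/2; μ^(4)=-3; μ^(5)=-19

((0, 2, 0, 0); (1, 0, 0, 0); (1, 1, 1, 1); (0, 1, 1, 1); (0, 0, 0, 2))


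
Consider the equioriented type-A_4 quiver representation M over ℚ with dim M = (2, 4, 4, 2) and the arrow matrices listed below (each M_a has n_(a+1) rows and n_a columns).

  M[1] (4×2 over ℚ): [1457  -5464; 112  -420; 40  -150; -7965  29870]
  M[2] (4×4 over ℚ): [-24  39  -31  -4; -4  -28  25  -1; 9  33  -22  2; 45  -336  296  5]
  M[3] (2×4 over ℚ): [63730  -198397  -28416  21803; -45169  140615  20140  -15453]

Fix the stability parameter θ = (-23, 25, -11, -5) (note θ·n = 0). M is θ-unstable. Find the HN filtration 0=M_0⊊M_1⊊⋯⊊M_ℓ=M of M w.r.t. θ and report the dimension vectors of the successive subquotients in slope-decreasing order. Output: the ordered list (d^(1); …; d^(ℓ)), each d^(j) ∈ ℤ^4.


Via rank(M_{q-1}∘⋯∘M_p): M ≅ I[1,4]^2, I[2,2], I[2,3], I[3,3].
μ_θ-semistable layers: μ^(1)=25; μ^(2)=7; μ^(3)=3; μ^(4)=-11; μ^(5)=-23

((0, 1, 0, 0); (0, 1, 1, 0); (0, 2, 2, 2); (0, 0, 1, 0); (2, 0, 0, 0))


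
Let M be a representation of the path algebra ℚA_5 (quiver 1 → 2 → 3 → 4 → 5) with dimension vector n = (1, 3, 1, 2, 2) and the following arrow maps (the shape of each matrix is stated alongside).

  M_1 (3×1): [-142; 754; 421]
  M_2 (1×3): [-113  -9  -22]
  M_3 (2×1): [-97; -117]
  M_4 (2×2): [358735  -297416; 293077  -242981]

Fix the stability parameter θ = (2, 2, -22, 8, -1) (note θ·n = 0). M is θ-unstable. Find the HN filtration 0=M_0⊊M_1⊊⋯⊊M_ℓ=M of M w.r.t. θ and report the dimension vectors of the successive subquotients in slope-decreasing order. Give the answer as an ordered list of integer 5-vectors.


Barcode: M ≅ I[1,5], I[2,2]^2, I[4,5]. HN layers by μ_θ (3 steps, strictly decreasing):
  μ^(1)=7/2; μ^(2)=2; μ^(3)=-6

((0, 0, 0, 2, 2); (0, 2, 0, 0, 0); (1, 1, 1, 0, 0))


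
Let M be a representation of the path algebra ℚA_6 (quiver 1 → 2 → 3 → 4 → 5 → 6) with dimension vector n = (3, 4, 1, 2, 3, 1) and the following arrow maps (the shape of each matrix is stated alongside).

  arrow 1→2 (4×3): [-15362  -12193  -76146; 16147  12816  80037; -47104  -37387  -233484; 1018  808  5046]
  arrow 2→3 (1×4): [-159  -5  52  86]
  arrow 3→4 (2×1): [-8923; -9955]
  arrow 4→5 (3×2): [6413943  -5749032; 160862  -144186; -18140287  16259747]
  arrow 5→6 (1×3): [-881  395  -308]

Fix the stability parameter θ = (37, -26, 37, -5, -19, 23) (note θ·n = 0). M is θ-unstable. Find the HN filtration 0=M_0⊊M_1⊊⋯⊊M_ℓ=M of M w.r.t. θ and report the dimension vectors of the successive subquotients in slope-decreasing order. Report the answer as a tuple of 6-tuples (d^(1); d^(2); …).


Barcode: M ≅ I[1,1], I[1,2], I[1,6], I[2,2]^2, I[4,5], I[5,5]. HN layers by μ_θ (7 steps, strictly decreasing):
  μ^(1)=37; μ^(2)=23; μ^(3)=11/2; μ^(4)=24/5; μ^(5)=-12; μ^(6)=-19; μ^(7)=-26

((1, 0, 0, 0, 0, 0); (0, 0, 0, 0, 0, 1); (1, 1, 0, 0, 0, 0); (1, 1, 1, 1, 1, 0); (0, 0, 0, 1, 1, 0); (0, 0, 0, 0, 1, 0); (0, 2, 0, 0, 0, 0))
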